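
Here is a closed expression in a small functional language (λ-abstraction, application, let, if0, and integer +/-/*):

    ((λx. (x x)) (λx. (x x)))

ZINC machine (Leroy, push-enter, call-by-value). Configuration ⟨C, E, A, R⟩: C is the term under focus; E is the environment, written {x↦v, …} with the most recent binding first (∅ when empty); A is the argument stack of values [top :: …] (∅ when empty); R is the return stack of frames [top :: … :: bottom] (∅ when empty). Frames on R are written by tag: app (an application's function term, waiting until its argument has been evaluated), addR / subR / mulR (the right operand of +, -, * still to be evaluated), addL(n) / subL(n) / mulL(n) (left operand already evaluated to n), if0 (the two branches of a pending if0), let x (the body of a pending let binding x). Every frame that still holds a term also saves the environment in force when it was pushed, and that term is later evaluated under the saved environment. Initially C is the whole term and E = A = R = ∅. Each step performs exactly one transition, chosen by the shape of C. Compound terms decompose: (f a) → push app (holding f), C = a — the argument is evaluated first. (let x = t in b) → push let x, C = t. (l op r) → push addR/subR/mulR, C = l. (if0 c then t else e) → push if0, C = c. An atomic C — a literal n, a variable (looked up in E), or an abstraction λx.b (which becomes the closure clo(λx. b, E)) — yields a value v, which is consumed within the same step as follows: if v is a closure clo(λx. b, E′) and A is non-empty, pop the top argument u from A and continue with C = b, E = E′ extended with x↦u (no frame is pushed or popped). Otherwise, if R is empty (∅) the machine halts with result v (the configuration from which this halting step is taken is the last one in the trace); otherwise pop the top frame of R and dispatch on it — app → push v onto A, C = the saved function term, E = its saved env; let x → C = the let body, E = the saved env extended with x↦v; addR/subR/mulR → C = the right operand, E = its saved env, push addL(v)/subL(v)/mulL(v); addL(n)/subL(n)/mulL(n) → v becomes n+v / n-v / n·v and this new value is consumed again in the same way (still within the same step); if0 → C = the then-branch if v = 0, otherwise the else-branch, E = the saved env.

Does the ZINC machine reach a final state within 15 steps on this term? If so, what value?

Answer: DIVERGES (no final state within 15 steps)

Machine steps:
[0] ⟨C=((λx. (x x)) (λx. (x x))); E=∅; A=∅; R=∅⟩
[1] ⟨C=(λx. (x x)); E=∅; A=∅; R=[app]⟩
[2] ⟨C=(λx. (x x)); E=∅; A=[clo(λx. (x x), ∅)]; R=∅⟩
[3] ⟨C=(x x); E={x↦clo(λx. (x x), ∅)}; A=∅; R=∅⟩
[4] ⟨C=x; E={x↦clo(λx. (x x), ∅)}; A=∅; R=[app]⟩
[5] ⟨C=x; E={x↦clo(λx. (x x), ∅)}; A=[clo(λx. (x x), ∅)]; R=∅⟩
… configuration repeats with period 3 (steps 3–5 recur indefinitely) …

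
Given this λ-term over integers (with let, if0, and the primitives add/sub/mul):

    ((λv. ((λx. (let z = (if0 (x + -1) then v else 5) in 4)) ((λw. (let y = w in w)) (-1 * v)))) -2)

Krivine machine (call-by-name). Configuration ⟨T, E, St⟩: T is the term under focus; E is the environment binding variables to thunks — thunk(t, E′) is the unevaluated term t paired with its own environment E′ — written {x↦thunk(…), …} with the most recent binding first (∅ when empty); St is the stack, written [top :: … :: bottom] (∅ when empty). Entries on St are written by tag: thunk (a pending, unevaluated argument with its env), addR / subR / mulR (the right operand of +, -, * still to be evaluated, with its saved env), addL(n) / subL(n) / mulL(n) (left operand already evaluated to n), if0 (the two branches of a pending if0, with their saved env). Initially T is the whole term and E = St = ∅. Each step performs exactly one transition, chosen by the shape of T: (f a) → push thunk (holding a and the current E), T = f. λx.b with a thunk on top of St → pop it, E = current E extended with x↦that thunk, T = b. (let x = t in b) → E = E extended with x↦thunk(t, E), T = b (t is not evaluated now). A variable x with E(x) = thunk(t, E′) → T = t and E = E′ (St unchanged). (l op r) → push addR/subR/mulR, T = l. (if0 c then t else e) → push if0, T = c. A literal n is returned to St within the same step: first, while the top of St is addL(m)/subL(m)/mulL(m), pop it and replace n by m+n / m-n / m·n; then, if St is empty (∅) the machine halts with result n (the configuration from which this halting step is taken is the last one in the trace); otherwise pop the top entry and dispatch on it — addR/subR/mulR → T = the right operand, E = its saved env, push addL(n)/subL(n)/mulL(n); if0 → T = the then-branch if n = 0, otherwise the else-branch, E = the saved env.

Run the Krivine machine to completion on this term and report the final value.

Answer: 4

Derivation:
[0] [T=((λv. ((λx. (let z = (if0 (x + -1) then v else 5) in 4)) ((λw. (let y = w in w)) (-1 * v)))) -2) | E=∅ | St=∅]
[1] [T=(λv. ((λx. (let z = (if0 (x + -1) then v else 5) in 4)) ((λw. (let y = w in w)) (-1 * v)))) | E=∅ | St=[thunk]]
[2] [T=((λx. (let z = (if0 (x + -1) then v else 5) in 4)) ((λw. (let y = w in w)) (-1 * v))) | E={v↦thunk(-2, ∅)} | St=∅]
[3] [T=(λx. (let z = (if0 (x + -1) then v else 5) in 4)) | E={v↦thunk(-2, ∅)} | St=[thunk]]
[4] [T=(let z = (if0 (x + -1) then v else 5) in 4) | E={x↦thunk(((λw. (let y = w in w)) (-1 * v)), {v↦thunk(-2, ∅)}), v↦thunk(-2, ∅)} | St=∅]
[5] [T=4 | E={z↦thunk((if0 (x + -1) then v else 5), {x↦thunk(((λw. (let y = w in w)) (-1 * v)), {v↦thunk(-2, ∅)}), v↦thunk(-2, ∅)}), x↦thunk(((λw. (let y = w in w)) (-1 * v)), {v↦thunk(-2, ∅)}), v↦thunk(-2, ∅)} | St=∅]
→ final value 4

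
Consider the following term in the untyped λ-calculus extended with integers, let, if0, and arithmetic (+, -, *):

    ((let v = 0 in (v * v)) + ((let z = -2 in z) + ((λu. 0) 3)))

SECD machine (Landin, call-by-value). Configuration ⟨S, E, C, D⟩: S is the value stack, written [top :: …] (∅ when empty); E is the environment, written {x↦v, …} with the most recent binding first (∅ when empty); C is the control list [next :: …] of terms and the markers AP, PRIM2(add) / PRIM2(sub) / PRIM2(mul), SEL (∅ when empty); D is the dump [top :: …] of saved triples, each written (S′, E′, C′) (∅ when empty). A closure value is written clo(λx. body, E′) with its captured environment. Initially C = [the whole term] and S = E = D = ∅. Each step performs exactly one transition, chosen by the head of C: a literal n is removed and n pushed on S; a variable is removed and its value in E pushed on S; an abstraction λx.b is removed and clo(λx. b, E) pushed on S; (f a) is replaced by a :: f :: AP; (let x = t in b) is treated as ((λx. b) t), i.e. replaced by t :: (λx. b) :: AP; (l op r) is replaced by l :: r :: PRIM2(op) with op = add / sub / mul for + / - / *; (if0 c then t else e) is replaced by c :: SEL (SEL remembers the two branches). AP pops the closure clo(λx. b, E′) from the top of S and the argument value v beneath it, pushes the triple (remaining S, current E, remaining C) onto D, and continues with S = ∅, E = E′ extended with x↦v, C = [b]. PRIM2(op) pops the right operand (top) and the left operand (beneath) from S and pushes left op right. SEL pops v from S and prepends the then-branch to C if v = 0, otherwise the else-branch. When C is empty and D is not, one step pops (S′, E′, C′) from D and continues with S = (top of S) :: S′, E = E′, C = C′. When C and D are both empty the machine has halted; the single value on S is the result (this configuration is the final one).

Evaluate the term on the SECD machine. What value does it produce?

Answer: -2

Machine steps:
0. <S=∅, E=∅, C=[((let v = 0 in (v * v)) + ((let z = -2 in z) + ((λu. 0) 3)))], D=∅>
1. <S=∅, E=∅, C=[(let v = 0 in (v * v)) :: ((let z = -2 in z) + ((λu. 0) 3)) :: PRIM2(add)], D=∅>
2. <S=∅, E=∅, C=[0 :: (λv. (v * v)) :: AP :: ((let z = -2 in z) + ((λu. 0) 3)) :: PRIM2(add)], D=∅>
3. <S=[0], E=∅, C=[(λv. (v * v)) :: AP :: ((let z = -2 in z) + ((λu. 0) 3)) :: PRIM2(add)], D=∅>
4. <S=[clo(λv. (v * v), ∅) :: 0], E=∅, C=[AP :: ((let z = -2 in z) + ((λu. 0) 3)) :: PRIM2(add)], D=∅>
5. <S=∅, E={v↦0}, C=[(v * v)], D=[(∅, ∅, [((let z = -2 in z) + ((λu. 0) 3)) :: PRIM2(add)])]>
6. <S=∅, E={v↦0}, C=[v :: v :: PRIM2(mul)], D=[(∅, ∅, [((let z = -2 in z) + ((λu. 0) 3)) :: PRIM2(add)])]>
7. <S=[0], E={v↦0}, C=[v :: PRIM2(mul)], D=[(∅, ∅, [((let z = -2 in z) + ((λu. 0) 3)) :: PRIM2(add)])]>
8. <S=[0 :: 0], E={v↦0}, C=[PRIM2(mul)], D=[(∅, ∅, [((let z = -2 in z) + ((λu. 0) 3)) :: PRIM2(add)])]>
9. <S=[0], E={v↦0}, C=∅, D=[(∅, ∅, [((let z = -2 in z) + ((λu. 0) 3)) :: PRIM2(add)])]>
10. <S=[0], E=∅, C=[((let z = -2 in z) + ((λu. 0) 3)) :: PRIM2(add)], D=∅>
11. <S=[0], E=∅, C=[(let z = -2 in z) :: ((λu. 0) 3) :: PRIM2(add) :: PRIM2(add)], D=∅>
12. <S=[0], E=∅, C=[-2 :: (λz. z) :: AP :: ((λu. 0) 3) :: PRIM2(add) :: PRIM2(add)], D=∅>
13. <S=[-2 :: 0], E=∅, C=[(λz. z) :: AP :: ((λu. 0) 3) :: PRIM2(add) :: PRIM2(add)], D=∅>
14. <S=[clo(λz. z, ∅) :: -2 :: 0], E=∅, C=[AP :: ((λu. 0) 3) :: PRIM2(add) :: PRIM2(add)], D=∅>
15. <S=∅, E={z↦-2}, C=[z], D=[([0], ∅, [((λu. 0) 3) :: PRIM2(add) :: PRIM2(add)])]>
16. <S=[-2], E={z↦-2}, C=∅, D=[([0], ∅, [((λu. 0) 3) :: PRIM2(add) :: PRIM2(add)])]>
17. <S=[-2 :: 0], E=∅, C=[((λu. 0) 3) :: PRIM2(add) :: PRIM2(add)], D=∅>
18. <S=[-2 :: 0], E=∅, C=[3 :: (λu. 0) :: AP :: PRIM2(add) :: PRIM2(add)], D=∅>
19. <S=[3 :: -2 :: 0], E=∅, C=[(λu. 0) :: AP :: PRIM2(add) :: PRIM2(add)], D=∅>
20. <S=[clo(λu. 0, ∅) :: 3 :: -2 :: 0], E=∅, C=[AP :: PRIM2(add) :: PRIM2(add)], D=∅>
21. <S=∅, E={u↦3}, C=[0], D=[([-2 :: 0], ∅, [PRIM2(add) :: PRIM2(add)])]>
22. <S=[0], E={u↦3}, C=∅, D=[([-2 :: 0], ∅, [PRIM2(add) :: PRIM2(add)])]>
23. <S=[0 :: -2 :: 0], E=∅, C=[PRIM2(add) :: PRIM2(add)], D=∅>
24. <S=[-2 :: 0], E=∅, C=[PRIM2(add)], D=∅>
25. <S=[-2], E=∅, C=∅, D=∅>
→ final value -2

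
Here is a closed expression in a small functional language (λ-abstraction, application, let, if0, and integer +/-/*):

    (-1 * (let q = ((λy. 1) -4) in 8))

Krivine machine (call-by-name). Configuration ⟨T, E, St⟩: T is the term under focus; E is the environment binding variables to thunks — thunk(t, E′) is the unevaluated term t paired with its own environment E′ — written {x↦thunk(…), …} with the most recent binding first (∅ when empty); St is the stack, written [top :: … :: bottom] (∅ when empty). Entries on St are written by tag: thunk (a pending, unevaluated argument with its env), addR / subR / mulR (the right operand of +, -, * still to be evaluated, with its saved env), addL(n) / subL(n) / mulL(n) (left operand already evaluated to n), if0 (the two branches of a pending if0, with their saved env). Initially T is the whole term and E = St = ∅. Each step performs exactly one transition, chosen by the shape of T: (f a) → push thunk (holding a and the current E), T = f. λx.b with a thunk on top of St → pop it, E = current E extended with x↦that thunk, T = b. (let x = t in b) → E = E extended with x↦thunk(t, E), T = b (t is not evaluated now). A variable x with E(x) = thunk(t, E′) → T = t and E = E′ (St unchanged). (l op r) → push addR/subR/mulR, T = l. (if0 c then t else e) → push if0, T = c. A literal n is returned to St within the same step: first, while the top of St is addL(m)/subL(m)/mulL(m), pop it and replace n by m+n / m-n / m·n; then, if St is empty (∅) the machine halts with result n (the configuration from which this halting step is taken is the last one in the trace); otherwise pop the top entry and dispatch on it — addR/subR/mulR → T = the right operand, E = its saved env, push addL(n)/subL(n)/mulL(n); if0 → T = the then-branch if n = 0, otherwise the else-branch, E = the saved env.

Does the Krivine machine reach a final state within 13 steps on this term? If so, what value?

Answer: -8

Machine steps:
step 0: ⟨T=(-1 * (let q = ((λy. 1) -4) in 8)); E=∅; St=∅⟩
step 1: ⟨T=-1; E=∅; St=[mulR]⟩
step 2: ⟨T=(let q = ((λy. 1) -4) in 8); E=∅; St=[mulL(-1)]⟩
step 3: ⟨T=8; E={q↦thunk(((λy. 1) -4), ∅)}; St=[mulL(-1)]⟩
→ final value -8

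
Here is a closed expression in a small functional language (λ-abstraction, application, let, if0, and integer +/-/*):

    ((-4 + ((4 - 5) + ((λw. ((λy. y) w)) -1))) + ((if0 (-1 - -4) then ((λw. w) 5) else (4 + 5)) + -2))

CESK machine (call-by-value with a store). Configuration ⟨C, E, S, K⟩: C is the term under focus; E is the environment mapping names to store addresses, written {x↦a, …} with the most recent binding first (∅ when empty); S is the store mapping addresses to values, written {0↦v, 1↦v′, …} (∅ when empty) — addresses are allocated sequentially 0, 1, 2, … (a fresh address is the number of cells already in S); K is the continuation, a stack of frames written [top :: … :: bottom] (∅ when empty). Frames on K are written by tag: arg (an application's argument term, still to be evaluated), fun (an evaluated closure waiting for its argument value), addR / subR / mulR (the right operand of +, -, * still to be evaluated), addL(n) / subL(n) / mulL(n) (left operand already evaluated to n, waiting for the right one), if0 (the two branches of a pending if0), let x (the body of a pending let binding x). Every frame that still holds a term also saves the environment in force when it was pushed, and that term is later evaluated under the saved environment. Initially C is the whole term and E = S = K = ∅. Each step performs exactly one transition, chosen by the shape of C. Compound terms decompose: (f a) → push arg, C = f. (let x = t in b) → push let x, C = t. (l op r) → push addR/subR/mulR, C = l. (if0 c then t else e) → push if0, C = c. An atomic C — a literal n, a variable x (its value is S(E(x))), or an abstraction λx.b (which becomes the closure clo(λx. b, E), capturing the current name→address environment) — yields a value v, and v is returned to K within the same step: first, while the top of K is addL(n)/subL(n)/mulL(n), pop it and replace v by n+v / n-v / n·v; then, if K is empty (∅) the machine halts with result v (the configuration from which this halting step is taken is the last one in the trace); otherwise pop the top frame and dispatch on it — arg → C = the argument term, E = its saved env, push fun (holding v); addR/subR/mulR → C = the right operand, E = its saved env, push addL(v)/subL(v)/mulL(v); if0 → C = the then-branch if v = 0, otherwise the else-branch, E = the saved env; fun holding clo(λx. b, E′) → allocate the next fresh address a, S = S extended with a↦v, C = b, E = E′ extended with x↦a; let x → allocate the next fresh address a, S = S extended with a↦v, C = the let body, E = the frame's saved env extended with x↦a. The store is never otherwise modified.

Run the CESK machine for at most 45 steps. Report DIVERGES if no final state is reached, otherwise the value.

Answer: 1

Derivation:
step 0: ⟨C=((-4 + ((4 - 5) + ((λw. ((λy. y) w)) -1))) + ((if0 (-1 - -4) then ((λw. w) 5) else (4 + 5)) + -2)); E=∅; S=∅; K=∅⟩
step 1: ⟨C=(-4 + ((4 - 5) + ((λw. ((λy. y) w)) -1))); E=∅; S=∅; K=[addR]⟩
step 2: ⟨C=-4; E=∅; S=∅; K=[addR :: addR]⟩
step 3: ⟨C=((4 - 5) + ((λw. ((λy. y) w)) -1)); E=∅; S=∅; K=[addL(-4) :: addR]⟩
step 4: ⟨C=(4 - 5); E=∅; S=∅; K=[addR :: addL(-4) :: addR]⟩
step 5: ⟨C=4; E=∅; S=∅; K=[subR :: addR :: addL(-4) :: addR]⟩
step 6: ⟨C=5; E=∅; S=∅; K=[subL(4) :: addR :: addL(-4) :: addR]⟩
step 7: ⟨C=((λw. ((λy. y) w)) -1); E=∅; S=∅; K=[addL(-1) :: addL(-4) :: addR]⟩
step 8: ⟨C=(λw. ((λy. y) w)); E=∅; S=∅; K=[arg :: addL(-1) :: addL(-4) :: addR]⟩
step 9: ⟨C=-1; E=∅; S=∅; K=[fun :: addL(-1) :: addL(-4) :: addR]⟩
step 10: ⟨C=((λy. y) w); E={w↦0}; S={0↦-1}; K=[addL(-1) :: addL(-4) :: addR]⟩
step 11: ⟨C=(λy. y); E={w↦0}; S={0↦-1}; K=[arg :: addL(-1) :: addL(-4) :: addR]⟩
step 12: ⟨C=w; E={w↦0}; S={0↦-1}; K=[fun :: addL(-1) :: addL(-4) :: addR]⟩
step 13: ⟨C=y; E={y↦1, w↦0}; S={0↦-1, 1↦-1}; K=[addL(-1) :: addL(-4) :: addR]⟩
step 14: ⟨C=((if0 (-1 - -4) then ((λw. w) 5) else (4 + 5)) + -2); E=∅; S={0↦-1, 1↦-1}; K=[addL(-6)]⟩
step 15: ⟨C=(if0 (-1 - -4) then ((λw. w) 5) else (4 + 5)); E=∅; S={0↦-1, 1↦-1}; K=[addR :: addL(-6)]⟩
step 16: ⟨C=(-1 - -4); E=∅; S={0↦-1, 1↦-1}; K=[if0 :: addR :: addL(-6)]⟩
step 17: ⟨C=-1; E=∅; S={0↦-1, 1↦-1}; K=[subR :: if0 :: addR :: addL(-6)]⟩
step 18: ⟨C=-4; E=∅; S={0↦-1, 1↦-1}; K=[subL(-1) :: if0 :: addR :: addL(-6)]⟩
step 19: ⟨C=(4 + 5); E=∅; S={0↦-1, 1↦-1}; K=[addR :: addL(-6)]⟩
step 20: ⟨C=4; E=∅; S={0↦-1, 1↦-1}; K=[addR :: addR :: addL(-6)]⟩
step 21: ⟨C=5; E=∅; S={0↦-1, 1↦-1}; K=[addL(4) :: addR :: addL(-6)]⟩
step 22: ⟨C=-2; E=∅; S={0↦-1, 1↦-1}; K=[addL(9) :: addL(-6)]⟩
→ final value 1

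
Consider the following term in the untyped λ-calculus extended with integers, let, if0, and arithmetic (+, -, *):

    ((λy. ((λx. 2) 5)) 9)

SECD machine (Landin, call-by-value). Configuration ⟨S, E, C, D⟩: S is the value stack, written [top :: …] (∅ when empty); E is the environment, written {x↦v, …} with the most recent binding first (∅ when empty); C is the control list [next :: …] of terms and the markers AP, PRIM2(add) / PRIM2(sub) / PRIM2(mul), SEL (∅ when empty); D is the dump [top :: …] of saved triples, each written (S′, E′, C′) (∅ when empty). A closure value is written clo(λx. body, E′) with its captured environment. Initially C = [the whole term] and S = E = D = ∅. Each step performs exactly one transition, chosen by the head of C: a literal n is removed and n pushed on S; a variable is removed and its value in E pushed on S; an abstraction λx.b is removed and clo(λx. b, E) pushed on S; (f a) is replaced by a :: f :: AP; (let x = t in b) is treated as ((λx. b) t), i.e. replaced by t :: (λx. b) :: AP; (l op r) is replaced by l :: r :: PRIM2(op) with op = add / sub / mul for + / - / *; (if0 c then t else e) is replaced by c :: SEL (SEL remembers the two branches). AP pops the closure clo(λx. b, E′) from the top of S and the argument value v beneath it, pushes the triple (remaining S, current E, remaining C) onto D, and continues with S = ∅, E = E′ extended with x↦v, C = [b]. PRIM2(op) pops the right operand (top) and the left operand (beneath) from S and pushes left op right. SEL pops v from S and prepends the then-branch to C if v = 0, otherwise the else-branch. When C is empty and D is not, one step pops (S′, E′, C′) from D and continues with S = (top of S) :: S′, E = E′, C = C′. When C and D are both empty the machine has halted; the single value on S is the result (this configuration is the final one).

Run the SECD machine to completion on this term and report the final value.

Answer: 2

Derivation:
step 0: [S=∅ | E=∅ | C=[((λy. ((λx. 2) 5)) 9)] | D=∅]
step 1: [S=∅ | E=∅ | C=[9 :: (λy. ((λx. 2) 5)) :: AP] | D=∅]
step 2: [S=[9] | E=∅ | C=[(λy. ((λx. 2) 5)) :: AP] | D=∅]
step 3: [S=[clo(λy. ((λx. 2) 5), ∅) :: 9] | E=∅ | C=[AP] | D=∅]
step 4: [S=∅ | E={y↦9} | C=[((λx. 2) 5)] | D=[(∅, ∅, ∅)]]
step 5: [S=∅ | E={y↦9} | C=[5 :: (λx. 2) :: AP] | D=[(∅, ∅, ∅)]]
step 6: [S=[5] | E={y↦9} | C=[(λx. 2) :: AP] | D=[(∅, ∅, ∅)]]
step 7: [S=[clo(λx. 2, {y↦9}) :: 5] | E={y↦9} | C=[AP] | D=[(∅, ∅, ∅)]]
step 8: [S=∅ | E={x↦5, y↦9} | C=[2] | D=[(∅, {y↦9}, ∅) :: (∅, ∅, ∅)]]
step 9: [S=[2] | E={x↦5, y↦9} | C=∅ | D=[(∅, {y↦9}, ∅) :: (∅, ∅, ∅)]]
step 10: [S=[2] | E={y↦9} | C=∅ | D=[(∅, ∅, ∅)]]
step 11: [S=[2] | E=∅ | C=∅ | D=∅]
→ final value 2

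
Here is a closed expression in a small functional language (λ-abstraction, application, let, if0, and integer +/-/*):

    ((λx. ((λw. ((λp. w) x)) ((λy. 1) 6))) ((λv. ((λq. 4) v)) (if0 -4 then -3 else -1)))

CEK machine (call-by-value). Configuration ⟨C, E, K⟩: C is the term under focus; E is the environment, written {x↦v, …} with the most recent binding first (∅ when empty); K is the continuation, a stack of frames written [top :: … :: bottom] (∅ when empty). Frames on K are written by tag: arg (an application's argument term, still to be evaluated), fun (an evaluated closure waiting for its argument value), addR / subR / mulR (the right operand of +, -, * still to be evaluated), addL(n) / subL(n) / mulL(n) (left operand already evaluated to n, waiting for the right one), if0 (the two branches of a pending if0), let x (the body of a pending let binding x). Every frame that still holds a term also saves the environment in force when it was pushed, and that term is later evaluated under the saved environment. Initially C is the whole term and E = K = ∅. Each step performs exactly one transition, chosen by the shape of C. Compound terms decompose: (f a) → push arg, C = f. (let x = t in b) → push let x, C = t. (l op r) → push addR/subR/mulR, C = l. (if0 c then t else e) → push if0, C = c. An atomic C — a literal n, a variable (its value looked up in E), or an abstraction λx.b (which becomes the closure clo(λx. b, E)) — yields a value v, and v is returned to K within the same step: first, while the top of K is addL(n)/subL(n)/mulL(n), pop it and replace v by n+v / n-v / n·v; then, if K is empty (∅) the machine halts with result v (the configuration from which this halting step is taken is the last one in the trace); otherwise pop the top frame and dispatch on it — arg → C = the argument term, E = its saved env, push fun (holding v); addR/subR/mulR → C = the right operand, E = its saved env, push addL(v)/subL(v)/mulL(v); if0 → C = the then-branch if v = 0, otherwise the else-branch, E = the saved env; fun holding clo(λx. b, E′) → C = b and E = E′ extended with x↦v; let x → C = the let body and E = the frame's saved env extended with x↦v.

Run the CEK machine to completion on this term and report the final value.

Answer: 1

Execution trace:
t=0: ⟨C=((λx. ((λw. ((λp. w) x)) ((λy. 1) 6))) ((λv. ((λq. 4) v)) (if0 -4 then -3 else -1))); E=∅; K=∅⟩
t=1: ⟨C=(λx. ((λw. ((λp. w) x)) ((λy. 1) 6))); E=∅; K=[arg]⟩
t=2: ⟨C=((λv. ((λq. 4) v)) (if0 -4 then -3 else -1)); E=∅; K=[fun]⟩
t=3: ⟨C=(λv. ((λq. 4) v)); E=∅; K=[arg :: fun]⟩
t=4: ⟨C=(if0 -4 then -3 else -1); E=∅; K=[fun :: fun]⟩
t=5: ⟨C=-4; E=∅; K=[if0 :: fun :: fun]⟩
t=6: ⟨C=-1; E=∅; K=[fun :: fun]⟩
t=7: ⟨C=((λq. 4) v); E={v↦-1}; K=[fun]⟩
t=8: ⟨C=(λq. 4); E={v↦-1}; K=[arg :: fun]⟩
t=9: ⟨C=v; E={v↦-1}; K=[fun :: fun]⟩
t=10: ⟨C=4; E={q↦-1, v↦-1}; K=[fun]⟩
t=11: ⟨C=((λw. ((λp. w) x)) ((λy. 1) 6)); E={x↦4}; K=∅⟩
t=12: ⟨C=(λw. ((λp. w) x)); E={x↦4}; K=[arg]⟩
t=13: ⟨C=((λy. 1) 6); E={x↦4}; K=[fun]⟩
t=14: ⟨C=(λy. 1); E={x↦4}; K=[arg :: fun]⟩
t=15: ⟨C=6; E={x↦4}; K=[fun :: fun]⟩
t=16: ⟨C=1; E={y↦6, x↦4}; K=[fun]⟩
t=17: ⟨C=((λp. w) x); E={w↦1, x↦4}; K=∅⟩
t=18: ⟨C=(λp. w); E={w↦1, x↦4}; K=[arg]⟩
t=19: ⟨C=x; E={w↦1, x↦4}; K=[fun]⟩
t=20: ⟨C=w; E={p↦4, w↦1, x↦4}; K=∅⟩
→ final value 1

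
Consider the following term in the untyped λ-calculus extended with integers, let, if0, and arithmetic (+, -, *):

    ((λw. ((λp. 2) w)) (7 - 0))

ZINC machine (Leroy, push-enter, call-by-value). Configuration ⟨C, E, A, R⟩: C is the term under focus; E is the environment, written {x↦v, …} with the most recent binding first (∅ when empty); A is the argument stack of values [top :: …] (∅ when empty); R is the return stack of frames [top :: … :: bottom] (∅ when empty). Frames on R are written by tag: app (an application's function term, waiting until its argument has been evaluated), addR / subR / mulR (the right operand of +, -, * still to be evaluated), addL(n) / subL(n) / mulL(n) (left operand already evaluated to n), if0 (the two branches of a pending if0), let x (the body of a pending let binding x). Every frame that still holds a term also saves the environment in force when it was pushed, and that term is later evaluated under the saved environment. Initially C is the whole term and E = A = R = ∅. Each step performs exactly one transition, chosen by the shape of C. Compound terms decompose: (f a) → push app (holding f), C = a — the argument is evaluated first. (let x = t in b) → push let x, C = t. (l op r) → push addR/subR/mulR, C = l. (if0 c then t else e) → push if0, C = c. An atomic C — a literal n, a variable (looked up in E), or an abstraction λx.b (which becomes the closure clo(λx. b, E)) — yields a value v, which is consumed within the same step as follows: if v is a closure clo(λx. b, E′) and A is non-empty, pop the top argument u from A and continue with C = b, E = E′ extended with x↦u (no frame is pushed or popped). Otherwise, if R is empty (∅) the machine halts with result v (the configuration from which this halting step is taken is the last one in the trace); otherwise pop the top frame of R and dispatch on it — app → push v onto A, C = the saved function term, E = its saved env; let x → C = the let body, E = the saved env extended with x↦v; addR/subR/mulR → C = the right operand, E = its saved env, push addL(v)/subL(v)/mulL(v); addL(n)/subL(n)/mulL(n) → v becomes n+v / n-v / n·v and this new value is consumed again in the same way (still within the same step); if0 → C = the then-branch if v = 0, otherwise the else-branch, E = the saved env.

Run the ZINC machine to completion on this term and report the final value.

0. <C=((λw. ((λp. 2) w)) (7 - 0)), E=∅, A=∅, R=∅>
1. <C=(7 - 0), E=∅, A=∅, R=[app]>
2. <C=7, E=∅, A=∅, R=[subR :: app]>
3. <C=0, E=∅, A=∅, R=[subL(7) :: app]>
4. <C=(λw. ((λp. 2) w)), E=∅, A=[7], R=∅>
5. <C=((λp. 2) w), E={w↦7}, A=∅, R=∅>
6. <C=w, E={w↦7}, A=∅, R=[app]>
7. <C=(λp. 2), E={w↦7}, A=[7], R=∅>
8. <C=2, E={p↦7, w↦7}, A=∅, R=∅>
→ final value 2

Answer: 2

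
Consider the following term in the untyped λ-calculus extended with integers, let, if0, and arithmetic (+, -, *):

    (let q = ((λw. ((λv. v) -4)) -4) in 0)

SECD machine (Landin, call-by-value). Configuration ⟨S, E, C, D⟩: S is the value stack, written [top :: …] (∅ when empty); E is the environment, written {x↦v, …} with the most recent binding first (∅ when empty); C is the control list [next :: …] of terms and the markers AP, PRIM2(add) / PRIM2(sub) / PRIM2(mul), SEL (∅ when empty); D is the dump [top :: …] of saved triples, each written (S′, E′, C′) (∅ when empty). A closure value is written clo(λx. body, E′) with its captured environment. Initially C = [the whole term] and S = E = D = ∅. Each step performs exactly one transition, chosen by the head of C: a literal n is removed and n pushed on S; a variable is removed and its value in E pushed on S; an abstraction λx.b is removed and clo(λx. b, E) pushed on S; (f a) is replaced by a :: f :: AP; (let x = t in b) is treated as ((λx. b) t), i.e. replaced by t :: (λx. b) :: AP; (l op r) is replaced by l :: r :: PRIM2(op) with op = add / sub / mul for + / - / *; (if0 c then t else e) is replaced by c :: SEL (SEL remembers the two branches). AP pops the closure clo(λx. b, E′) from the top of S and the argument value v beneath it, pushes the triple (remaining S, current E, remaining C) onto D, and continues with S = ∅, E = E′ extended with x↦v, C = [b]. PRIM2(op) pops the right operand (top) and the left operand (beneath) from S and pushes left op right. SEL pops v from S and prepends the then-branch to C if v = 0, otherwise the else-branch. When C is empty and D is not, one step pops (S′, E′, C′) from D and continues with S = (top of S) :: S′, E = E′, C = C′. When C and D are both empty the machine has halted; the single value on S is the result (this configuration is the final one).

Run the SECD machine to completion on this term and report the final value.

Answer: 0

Derivation:
[0] <S=∅, E=∅, C=[(let q = ((λw. ((λv. v) -4)) -4) in 0)], D=∅>
[1] <S=∅, E=∅, C=[((λw. ((λv. v) -4)) -4) :: (λq. 0) :: AP], D=∅>
[2] <S=∅, E=∅, C=[-4 :: (λw. ((λv. v) -4)) :: AP :: (λq. 0) :: AP], D=∅>
[3] <S=[-4], E=∅, C=[(λw. ((λv. v) -4)) :: AP :: (λq. 0) :: AP], D=∅>
[4] <S=[clo(λw. ((λv. v) -4), ∅) :: -4], E=∅, C=[AP :: (λq. 0) :: AP], D=∅>
[5] <S=∅, E={w↦-4}, C=[((λv. v) -4)], D=[(∅, ∅, [(λq. 0) :: AP])]>
[6] <S=∅, E={w↦-4}, C=[-4 :: (λv. v) :: AP], D=[(∅, ∅, [(λq. 0) :: AP])]>
[7] <S=[-4], E={w↦-4}, C=[(λv. v) :: AP], D=[(∅, ∅, [(λq. 0) :: AP])]>
[8] <S=[clo(λv. v, {w↦-4}) :: -4], E={w↦-4}, C=[AP], D=[(∅, ∅, [(λq. 0) :: AP])]>
[9] <S=∅, E={v↦-4, w↦-4}, C=[v], D=[(∅, {w↦-4}, ∅) :: (∅, ∅, [(λq. 0) :: AP])]>
[10] <S=[-4], E={v↦-4, w↦-4}, C=∅, D=[(∅, {w↦-4}, ∅) :: (∅, ∅, [(λq. 0) :: AP])]>
[11] <S=[-4], E={w↦-4}, C=∅, D=[(∅, ∅, [(λq. 0) :: AP])]>
[12] <S=[-4], E=∅, C=[(λq. 0) :: AP], D=∅>
[13] <S=[clo(λq. 0, ∅) :: -4], E=∅, C=[AP], D=∅>
[14] <S=∅, E={q↦-4}, C=[0], D=[(∅, ∅, ∅)]>
[15] <S=[0], E={q↦-4}, C=∅, D=[(∅, ∅, ∅)]>
[16] <S=[0], E=∅, C=∅, D=∅>
→ final value 0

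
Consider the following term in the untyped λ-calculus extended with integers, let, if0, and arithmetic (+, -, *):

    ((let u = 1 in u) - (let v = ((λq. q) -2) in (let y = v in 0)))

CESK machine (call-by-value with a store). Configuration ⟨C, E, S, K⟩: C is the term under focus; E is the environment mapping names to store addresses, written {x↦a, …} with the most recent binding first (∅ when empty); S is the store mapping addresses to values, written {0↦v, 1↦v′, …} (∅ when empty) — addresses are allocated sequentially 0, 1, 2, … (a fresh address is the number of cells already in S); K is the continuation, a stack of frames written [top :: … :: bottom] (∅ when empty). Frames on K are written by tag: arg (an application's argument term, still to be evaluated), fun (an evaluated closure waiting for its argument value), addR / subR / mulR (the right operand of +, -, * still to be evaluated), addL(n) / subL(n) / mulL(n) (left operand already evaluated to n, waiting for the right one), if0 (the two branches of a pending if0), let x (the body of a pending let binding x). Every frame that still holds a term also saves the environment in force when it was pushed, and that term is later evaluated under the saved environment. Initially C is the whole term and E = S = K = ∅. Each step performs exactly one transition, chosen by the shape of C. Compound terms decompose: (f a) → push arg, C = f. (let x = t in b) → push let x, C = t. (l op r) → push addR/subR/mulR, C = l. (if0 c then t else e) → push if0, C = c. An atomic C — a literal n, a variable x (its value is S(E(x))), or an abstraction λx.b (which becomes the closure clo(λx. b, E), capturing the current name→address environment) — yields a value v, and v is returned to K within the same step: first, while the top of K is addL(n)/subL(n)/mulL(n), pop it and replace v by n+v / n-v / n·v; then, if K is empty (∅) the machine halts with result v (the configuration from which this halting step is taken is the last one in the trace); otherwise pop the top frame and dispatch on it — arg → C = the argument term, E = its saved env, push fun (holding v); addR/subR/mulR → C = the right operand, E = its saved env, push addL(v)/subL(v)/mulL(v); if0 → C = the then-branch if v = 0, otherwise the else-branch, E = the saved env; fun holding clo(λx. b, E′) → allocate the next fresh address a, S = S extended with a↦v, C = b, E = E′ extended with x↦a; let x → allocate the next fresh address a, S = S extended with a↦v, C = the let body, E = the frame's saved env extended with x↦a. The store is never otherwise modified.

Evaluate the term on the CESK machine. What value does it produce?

t=0: [C=((let u = 1 in u) - (let v = ((λq. q) -2) in (let y = v in 0))) | E=∅ | S=∅ | K=∅]
t=1: [C=(let u = 1 in u) | E=∅ | S=∅ | K=[subR]]
t=2: [C=1 | E=∅ | S=∅ | K=[let u :: subR]]
t=3: [C=u | E={u↦0} | S={0↦1} | K=[subR]]
t=4: [C=(let v = ((λq. q) -2) in (let y = v in 0)) | E=∅ | S={0↦1} | K=[subL(1)]]
t=5: [C=((λq. q) -2) | E=∅ | S={0↦1} | K=[let v :: subL(1)]]
t=6: [C=(λq. q) | E=∅ | S={0↦1} | K=[arg :: let v :: subL(1)]]
t=7: [C=-2 | E=∅ | S={0↦1} | K=[fun :: let v :: subL(1)]]
t=8: [C=q | E={q↦1} | S={0↦1, 1↦-2} | K=[let v :: subL(1)]]
t=9: [C=(let y = v in 0) | E={v↦2} | S={0↦1, 1↦-2, 2↦-2} | K=[subL(1)]]
t=10: [C=v | E={v↦2} | S={0↦1, 1↦-2, 2↦-2} | K=[let y :: subL(1)]]
t=11: [C=0 | E={y↦3, v↦2} | S={0↦1, 1↦-2, 2↦-2, 3↦-2} | K=[subL(1)]]
→ final value 1

Answer: 1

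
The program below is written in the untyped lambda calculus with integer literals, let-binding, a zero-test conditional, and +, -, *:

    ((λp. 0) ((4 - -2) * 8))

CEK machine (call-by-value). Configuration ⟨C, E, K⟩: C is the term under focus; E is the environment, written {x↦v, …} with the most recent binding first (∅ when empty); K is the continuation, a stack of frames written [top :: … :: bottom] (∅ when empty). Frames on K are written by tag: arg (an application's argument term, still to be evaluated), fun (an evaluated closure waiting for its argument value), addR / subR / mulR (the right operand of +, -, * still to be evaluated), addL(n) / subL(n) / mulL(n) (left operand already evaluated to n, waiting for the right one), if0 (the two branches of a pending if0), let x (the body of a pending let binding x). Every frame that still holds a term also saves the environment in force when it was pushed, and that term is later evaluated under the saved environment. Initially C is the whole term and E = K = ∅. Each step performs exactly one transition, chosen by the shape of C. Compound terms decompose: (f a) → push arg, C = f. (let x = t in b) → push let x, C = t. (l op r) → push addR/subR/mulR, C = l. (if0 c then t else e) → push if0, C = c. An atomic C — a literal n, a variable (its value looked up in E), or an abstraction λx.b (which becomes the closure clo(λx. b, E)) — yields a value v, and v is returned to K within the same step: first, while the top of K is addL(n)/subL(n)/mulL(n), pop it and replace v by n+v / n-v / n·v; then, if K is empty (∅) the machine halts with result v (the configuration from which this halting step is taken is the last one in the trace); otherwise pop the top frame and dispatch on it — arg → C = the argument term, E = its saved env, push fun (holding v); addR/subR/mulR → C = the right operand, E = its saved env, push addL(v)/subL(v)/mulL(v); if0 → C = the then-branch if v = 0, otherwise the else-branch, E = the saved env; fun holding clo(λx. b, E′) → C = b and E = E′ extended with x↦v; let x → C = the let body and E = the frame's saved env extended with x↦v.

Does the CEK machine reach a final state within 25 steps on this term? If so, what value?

Answer: 0

Derivation:
0. ⟨C=((λp. 0) ((4 - -2) * 8)); E=∅; K=∅⟩
1. ⟨C=(λp. 0); E=∅; K=[arg]⟩
2. ⟨C=((4 - -2) * 8); E=∅; K=[fun]⟩
3. ⟨C=(4 - -2); E=∅; K=[mulR :: fun]⟩
4. ⟨C=4; E=∅; K=[subR :: mulR :: fun]⟩
5. ⟨C=-2; E=∅; K=[subL(4) :: mulR :: fun]⟩
6. ⟨C=8; E=∅; K=[mulL(6) :: fun]⟩
7. ⟨C=0; E={p↦48}; K=∅⟩
→ final value 0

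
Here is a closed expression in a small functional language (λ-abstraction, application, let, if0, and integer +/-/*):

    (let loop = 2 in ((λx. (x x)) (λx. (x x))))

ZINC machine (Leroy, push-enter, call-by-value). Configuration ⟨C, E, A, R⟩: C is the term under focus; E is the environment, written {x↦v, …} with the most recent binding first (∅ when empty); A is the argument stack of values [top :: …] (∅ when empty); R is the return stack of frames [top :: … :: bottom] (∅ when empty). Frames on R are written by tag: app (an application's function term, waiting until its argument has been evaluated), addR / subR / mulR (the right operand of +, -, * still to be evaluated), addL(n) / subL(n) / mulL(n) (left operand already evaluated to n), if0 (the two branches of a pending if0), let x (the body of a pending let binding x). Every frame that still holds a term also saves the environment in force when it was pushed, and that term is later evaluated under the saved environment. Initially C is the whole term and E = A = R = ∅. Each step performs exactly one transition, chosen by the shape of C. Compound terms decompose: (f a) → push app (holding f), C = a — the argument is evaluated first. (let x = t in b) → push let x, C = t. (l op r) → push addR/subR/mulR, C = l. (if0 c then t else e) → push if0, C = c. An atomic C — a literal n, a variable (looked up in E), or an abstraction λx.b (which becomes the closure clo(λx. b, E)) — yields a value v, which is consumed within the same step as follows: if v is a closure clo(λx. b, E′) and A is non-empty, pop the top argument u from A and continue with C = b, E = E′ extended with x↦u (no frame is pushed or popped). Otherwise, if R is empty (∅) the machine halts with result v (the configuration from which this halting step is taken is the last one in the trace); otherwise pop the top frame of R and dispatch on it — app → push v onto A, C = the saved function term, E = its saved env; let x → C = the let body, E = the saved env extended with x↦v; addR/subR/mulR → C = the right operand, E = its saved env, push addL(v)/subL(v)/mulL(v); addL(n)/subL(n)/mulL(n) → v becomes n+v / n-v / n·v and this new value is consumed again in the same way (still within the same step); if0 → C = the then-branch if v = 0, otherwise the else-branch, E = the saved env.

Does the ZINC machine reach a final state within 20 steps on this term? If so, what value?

Answer: DIVERGES (no final state within 20 steps)

Machine steps:
[0] ⟨C=(let loop = 2 in ((λx. (x x)) (λx. (x x)))); E=∅; A=∅; R=∅⟩
[1] ⟨C=2; E=∅; A=∅; R=[let loop]⟩
[2] ⟨C=((λx. (x x)) (λx. (x x))); E={loop↦2}; A=∅; R=∅⟩
[3] ⟨C=(λx. (x x)); E={loop↦2}; A=∅; R=[app]⟩
[4] ⟨C=(λx. (x x)); E={loop↦2}; A=[clo(λx. (x x), {loop↦2})]; R=∅⟩
[5] ⟨C=(x x); E={x↦clo(λx. (x x), {loop↦2}), loop↦2}; A=∅; R=∅⟩
[6] ⟨C=x; E={x↦clo(λx. (x x), {loop↦2}), loop↦2}; A=∅; R=[app]⟩
[7] ⟨C=x; E={x↦clo(λx. (x x), {loop↦2}), loop↦2}; A=[clo(λx. (x x), {loop↦2})]; R=∅⟩
… configuration repeats with period 3 (steps 5–7 recur indefinitely) …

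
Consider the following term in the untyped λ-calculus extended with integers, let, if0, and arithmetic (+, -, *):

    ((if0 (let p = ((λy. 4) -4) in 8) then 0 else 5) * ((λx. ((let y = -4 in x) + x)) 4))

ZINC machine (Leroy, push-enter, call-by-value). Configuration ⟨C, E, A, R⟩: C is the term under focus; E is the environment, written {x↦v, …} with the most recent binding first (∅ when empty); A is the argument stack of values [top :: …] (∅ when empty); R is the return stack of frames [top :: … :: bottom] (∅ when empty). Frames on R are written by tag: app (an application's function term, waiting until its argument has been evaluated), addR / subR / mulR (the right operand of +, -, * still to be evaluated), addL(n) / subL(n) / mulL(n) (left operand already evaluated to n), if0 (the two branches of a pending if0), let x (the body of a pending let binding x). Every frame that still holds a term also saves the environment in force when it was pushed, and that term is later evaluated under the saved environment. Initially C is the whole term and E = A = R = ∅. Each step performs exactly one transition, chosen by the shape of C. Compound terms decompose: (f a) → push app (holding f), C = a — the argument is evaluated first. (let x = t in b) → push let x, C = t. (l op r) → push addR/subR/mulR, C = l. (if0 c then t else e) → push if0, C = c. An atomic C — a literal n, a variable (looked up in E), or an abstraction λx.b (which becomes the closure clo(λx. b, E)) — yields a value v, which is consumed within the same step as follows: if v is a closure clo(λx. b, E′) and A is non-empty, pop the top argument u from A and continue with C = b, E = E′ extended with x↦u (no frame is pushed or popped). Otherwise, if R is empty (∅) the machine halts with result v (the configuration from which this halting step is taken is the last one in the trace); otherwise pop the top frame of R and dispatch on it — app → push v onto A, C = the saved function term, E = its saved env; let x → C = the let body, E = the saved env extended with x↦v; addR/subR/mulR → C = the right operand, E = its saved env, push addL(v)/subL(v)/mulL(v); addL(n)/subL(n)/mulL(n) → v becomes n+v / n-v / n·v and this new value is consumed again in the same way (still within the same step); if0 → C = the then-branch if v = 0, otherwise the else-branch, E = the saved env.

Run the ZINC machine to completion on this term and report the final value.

Answer: 40

Machine steps:
0. <C=((if0 (let p = ((λy. 4) -4) in 8) then 0 else 5) * ((λx. ((let y = -4 in x) + x)) 4)), E=∅, A=∅, R=∅>
1. <C=(if0 (let p = ((λy. 4) -4) in 8) then 0 else 5), E=∅, A=∅, R=[mulR]>
2. <C=(let p = ((λy. 4) -4) in 8), E=∅, A=∅, R=[if0 :: mulR]>
3. <C=((λy. 4) -4), E=∅, A=∅, R=[let p :: if0 :: mulR]>
4. <C=-4, E=∅, A=∅, R=[app :: let p :: if0 :: mulR]>
5. <C=(λy. 4), E=∅, A=[-4], R=[let p :: if0 :: mulR]>
6. <C=4, E={y↦-4}, A=∅, R=[let p :: if0 :: mulR]>
7. <C=8, E={p↦4}, A=∅, R=[if0 :: mulR]>
8. <C=5, E=∅, A=∅, R=[mulR]>
9. <C=((λx. ((let y = -4 in x) + x)) 4), E=∅, A=∅, R=[mulL(5)]>
10. <C=4, E=∅, A=∅, R=[app :: mulL(5)]>
11. <C=(λx. ((let y = -4 in x) + x)), E=∅, A=[4], R=[mulL(5)]>
12. <C=((let y = -4 in x) + x), E={x↦4}, A=∅, R=[mulL(5)]>
13. <C=(let y = -4 in x), E={x↦4}, A=∅, R=[addR :: mulL(5)]>
14. <C=-4, E={x↦4}, A=∅, R=[let y :: addR :: mulL(5)]>
15. <C=x, E={y↦-4, x↦4}, A=∅, R=[addR :: mulL(5)]>
16. <C=x, E={x↦4}, A=∅, R=[addL(4) :: mulL(5)]>
→ final value 40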